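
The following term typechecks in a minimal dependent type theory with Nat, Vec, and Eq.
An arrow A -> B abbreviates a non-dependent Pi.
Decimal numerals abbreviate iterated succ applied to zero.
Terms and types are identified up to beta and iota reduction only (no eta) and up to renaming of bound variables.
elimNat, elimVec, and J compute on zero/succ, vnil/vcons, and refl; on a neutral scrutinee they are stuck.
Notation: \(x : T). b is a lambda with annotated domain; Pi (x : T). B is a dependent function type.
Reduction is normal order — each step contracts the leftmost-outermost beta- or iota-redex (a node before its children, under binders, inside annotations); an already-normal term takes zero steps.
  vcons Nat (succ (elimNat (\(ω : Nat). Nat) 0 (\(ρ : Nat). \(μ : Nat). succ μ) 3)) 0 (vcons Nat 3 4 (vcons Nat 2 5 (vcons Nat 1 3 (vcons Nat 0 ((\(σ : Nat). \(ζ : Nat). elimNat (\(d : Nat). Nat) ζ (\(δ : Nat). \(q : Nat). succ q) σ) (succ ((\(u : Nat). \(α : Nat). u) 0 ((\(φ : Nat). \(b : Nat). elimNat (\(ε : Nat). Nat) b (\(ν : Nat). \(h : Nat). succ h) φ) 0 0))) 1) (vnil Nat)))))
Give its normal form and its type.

reduced normal form:
  vcons Nat 4 0 (vcons Nat 3 4 (vcons Nat 2 5 (vcons Nat 1 3 (vcons Nat 0 2 (vnil Nat)))))
the term's type:
  Vec Nat 5
observation: 18 normal-order steps separate the term from its normal form.


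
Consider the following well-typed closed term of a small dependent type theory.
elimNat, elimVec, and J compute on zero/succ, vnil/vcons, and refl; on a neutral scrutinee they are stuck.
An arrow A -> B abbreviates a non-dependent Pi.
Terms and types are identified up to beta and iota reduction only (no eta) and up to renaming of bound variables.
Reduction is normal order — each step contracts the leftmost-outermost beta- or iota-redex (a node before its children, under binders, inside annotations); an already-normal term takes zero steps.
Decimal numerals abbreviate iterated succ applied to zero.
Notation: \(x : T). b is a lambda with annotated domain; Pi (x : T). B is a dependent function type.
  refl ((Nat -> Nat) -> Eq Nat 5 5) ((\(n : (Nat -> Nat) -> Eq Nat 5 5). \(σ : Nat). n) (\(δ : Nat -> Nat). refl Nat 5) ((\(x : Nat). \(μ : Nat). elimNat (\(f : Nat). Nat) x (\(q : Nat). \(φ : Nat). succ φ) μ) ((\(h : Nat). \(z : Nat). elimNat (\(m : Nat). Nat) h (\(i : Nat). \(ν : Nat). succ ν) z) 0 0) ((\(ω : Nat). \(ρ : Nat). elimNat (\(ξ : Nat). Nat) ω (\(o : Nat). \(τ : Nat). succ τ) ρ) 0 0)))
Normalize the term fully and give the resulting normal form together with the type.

normal form:
  refl ((Nat -> Nat) -> Eq Nat 5 5) (\(n : Nat -> Nat). refl Nat 5)
the term's type:
  Eq ((Nat -> Nat) -> Eq Nat 5 5) (\(n : Nat -> Nat). refl Nat 5) (\(σ : Nat -> Nat). refl Nat 5)


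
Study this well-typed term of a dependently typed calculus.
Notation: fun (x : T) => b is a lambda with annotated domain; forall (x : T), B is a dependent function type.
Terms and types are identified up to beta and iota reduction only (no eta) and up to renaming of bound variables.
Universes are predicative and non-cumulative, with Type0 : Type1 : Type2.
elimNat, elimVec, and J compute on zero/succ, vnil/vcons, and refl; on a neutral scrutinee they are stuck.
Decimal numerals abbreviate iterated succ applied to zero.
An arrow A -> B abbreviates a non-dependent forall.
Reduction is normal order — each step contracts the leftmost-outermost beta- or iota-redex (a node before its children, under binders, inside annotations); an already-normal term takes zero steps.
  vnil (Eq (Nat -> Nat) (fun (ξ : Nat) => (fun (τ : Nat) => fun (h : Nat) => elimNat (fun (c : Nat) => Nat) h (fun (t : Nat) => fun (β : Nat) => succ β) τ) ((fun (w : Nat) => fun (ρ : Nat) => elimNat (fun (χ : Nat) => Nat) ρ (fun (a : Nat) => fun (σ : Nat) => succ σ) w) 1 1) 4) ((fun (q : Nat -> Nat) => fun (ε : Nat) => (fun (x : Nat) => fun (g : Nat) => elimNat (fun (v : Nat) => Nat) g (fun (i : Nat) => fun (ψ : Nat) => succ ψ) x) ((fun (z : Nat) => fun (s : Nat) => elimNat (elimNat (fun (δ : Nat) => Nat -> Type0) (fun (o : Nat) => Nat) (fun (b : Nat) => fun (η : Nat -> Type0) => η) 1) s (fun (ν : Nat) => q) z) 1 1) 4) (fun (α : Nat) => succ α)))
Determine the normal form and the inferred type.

normal form:
  vnil (Eq (Nat -> Nat) (fun (ξ : Nat) => 6) (fun (τ : Nat) => 6))
the term's type:
  Vec (Eq (Nat -> Nat) (fun (ξ : Nat) => 6) (fun (τ : Nat) => 6)) 0


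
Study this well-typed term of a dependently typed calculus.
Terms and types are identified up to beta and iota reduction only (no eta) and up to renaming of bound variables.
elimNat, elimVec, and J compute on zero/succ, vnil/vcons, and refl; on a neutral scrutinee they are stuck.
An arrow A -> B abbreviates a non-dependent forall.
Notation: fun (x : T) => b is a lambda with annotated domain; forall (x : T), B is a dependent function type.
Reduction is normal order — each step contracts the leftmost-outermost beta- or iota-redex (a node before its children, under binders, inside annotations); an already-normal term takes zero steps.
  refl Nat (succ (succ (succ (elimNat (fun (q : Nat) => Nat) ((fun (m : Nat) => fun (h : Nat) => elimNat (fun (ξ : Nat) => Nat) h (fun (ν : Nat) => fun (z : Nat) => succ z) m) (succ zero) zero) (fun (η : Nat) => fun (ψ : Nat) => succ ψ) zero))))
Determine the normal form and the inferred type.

normal form:
  refl Nat (succ (succ (succ (succ zero))))
inferred type:
  Eq Nat (succ (succ (succ (succ zero)))) (succ (succ (succ (succ zero))))
observation: contracting an elimNat iota-redex first, the term normalizes in 7 steps.


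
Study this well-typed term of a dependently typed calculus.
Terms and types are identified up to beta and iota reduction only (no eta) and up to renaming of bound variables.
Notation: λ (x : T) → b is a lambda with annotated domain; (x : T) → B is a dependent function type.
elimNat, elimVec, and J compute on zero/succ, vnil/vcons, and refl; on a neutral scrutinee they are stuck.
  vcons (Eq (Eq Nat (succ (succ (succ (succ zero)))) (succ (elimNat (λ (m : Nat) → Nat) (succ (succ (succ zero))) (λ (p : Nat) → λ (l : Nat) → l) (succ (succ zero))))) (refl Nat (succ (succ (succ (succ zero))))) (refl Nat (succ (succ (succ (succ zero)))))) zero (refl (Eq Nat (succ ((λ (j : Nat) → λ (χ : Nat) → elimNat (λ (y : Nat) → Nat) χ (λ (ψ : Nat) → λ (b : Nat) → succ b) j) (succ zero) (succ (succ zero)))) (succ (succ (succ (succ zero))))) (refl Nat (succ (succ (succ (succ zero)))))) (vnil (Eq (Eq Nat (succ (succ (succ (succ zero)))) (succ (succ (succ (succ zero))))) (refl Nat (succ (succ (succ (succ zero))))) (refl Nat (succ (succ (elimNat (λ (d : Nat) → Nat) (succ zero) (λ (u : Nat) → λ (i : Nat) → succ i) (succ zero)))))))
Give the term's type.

inferred type:
  Vec (Eq (Eq Nat (succ (succ (succ (succ zero)))) (succ (succ (succ (succ zero))))) (refl Nat (succ (succ (succ (succ zero))))) (refl Nat (succ (succ (succ (succ zero)))))) (succ zero)


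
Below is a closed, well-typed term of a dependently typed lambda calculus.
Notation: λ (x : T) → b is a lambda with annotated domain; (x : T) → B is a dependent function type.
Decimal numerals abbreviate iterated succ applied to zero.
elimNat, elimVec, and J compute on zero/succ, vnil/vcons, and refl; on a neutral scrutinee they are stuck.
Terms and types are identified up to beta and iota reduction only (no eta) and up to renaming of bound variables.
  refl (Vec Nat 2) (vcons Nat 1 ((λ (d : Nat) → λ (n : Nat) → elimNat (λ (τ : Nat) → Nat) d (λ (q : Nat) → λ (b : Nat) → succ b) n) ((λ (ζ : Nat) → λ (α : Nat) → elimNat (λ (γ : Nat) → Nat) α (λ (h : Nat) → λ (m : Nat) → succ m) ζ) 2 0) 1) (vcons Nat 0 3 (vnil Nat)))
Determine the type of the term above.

inferred type:
  Eq (Vec Nat 2) (vcons Nat 1 3 (vcons Nat 0 3 (vnil Nat))) (vcons Nat 1 3 (vcons Nat 0 3 (vnil Nat)))


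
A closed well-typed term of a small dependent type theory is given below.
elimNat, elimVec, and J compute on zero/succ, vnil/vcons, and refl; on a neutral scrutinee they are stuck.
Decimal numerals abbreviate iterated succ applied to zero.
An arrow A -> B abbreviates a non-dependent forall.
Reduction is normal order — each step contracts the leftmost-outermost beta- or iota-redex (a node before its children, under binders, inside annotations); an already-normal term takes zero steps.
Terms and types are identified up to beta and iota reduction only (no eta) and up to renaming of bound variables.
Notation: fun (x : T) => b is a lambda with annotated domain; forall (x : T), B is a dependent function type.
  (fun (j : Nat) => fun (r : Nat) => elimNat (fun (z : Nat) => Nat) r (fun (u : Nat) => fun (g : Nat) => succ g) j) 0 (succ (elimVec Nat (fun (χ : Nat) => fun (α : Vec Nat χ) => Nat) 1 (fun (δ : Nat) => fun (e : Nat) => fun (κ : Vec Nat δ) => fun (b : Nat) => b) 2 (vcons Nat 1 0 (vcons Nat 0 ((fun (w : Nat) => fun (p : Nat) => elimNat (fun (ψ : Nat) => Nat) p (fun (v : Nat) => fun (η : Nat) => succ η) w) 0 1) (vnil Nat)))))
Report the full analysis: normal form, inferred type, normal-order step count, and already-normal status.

normal form:
  2
type:
  Nat
steps to reach normal form (normal order): 14
already normal: no
first redex: a beta-redex


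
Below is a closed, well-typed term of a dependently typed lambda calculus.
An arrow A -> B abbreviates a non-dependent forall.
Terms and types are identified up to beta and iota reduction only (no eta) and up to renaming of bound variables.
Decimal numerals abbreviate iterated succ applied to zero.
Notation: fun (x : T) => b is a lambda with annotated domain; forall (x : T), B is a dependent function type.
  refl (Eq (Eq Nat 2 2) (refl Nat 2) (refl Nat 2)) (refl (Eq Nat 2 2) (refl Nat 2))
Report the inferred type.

the term's type:
  Eq (Eq (Eq Nat 2 2) (refl Nat 2) (refl Nat 2)) (refl (Eq Nat 2 2) (refl Nat 2)) (refl (Eq Nat 2 2) (refl Nat 2))


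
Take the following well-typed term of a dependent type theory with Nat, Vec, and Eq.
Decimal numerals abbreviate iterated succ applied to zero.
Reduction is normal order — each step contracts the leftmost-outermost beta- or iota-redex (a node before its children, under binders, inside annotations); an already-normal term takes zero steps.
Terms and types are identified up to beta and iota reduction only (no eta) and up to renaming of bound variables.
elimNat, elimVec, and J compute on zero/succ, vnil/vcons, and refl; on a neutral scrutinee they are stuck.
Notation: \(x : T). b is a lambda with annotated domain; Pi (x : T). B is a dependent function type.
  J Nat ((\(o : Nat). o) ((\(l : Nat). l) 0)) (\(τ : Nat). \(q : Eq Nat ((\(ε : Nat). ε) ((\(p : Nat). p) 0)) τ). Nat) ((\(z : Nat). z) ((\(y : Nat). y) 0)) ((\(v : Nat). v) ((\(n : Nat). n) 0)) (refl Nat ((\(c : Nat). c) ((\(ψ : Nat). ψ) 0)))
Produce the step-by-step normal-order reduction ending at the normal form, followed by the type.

normal-order reduction sequence:
  J Nat ((\(o : Nat). o) ((\(l : Nat). l) 0)) (\(τ : Nat). \(q : Eq Nat ((\(ε : Nat). ε) ((\(p : Nat). p) 0)) τ). Nat) ((\(z : Nat). z) ((\(y : Nat). y) 0)) ((\(v : Nat). v) ((\(n : Nat). n) 0)) (refl Nat ((\(c : Nat). c) ((\(ψ : Nat). ψ) 0)))
  ~> (\(o : Nat). o) ((\(l : Nat). l) 0)
  ~> (\(o : Nat). o) 0
  ~> 0
the term's type:
  Nat


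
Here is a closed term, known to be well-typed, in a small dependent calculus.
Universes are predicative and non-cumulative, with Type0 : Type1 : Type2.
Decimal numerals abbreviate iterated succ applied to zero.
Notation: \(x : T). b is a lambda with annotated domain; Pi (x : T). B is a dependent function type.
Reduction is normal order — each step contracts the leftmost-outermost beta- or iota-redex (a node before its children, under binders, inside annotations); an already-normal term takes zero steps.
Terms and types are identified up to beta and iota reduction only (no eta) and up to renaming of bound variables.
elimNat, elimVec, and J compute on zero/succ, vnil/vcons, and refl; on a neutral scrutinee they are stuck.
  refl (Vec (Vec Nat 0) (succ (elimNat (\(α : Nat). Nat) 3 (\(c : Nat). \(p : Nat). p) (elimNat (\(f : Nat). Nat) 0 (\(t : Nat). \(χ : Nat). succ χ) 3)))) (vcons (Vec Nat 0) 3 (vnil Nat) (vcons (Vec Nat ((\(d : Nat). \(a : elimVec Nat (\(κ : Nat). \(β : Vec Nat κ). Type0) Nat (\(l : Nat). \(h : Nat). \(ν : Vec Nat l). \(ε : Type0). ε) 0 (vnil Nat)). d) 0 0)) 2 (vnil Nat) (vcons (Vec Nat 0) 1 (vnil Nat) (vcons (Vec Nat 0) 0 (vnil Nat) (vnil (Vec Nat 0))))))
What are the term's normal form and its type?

normal form:
  refl (Vec (Vec Nat 0) 4) (vcons (Vec Nat 0) 3 (vnil Nat) (vcons (Vec Nat 0) 2 (vnil Nat) (vcons (Vec Nat 0) 1 (vnil Nat) (vcons (Vec Nat 0) 0 (vnil Nat) (vnil (Vec Nat 0))))))
the term's type:
  Eq (Vec (Vec Nat 0) 4) (vcons (Vec Nat 0) 3 (vnil Nat) (vcons (Vec Nat 0) 2 (vnil Nat) (vcons (Vec Nat 0) 1 (vnil Nat) (vcons (Vec Nat 0) 0 (vnil Nat) (vnil (Vec Nat 0)))))) (vcons (Vec Nat 0) 3 (vnil Nat) (vcons (Vec Nat 0) 2 (vnil Nat) (vcons (Vec Nat 0) 1 (vnil Nat) (vcons (Vec Nat 0) 0 (vnil Nat) (vnil (Vec Nat 0))))))
observation: reduction starts at an elimNat iota-redex, and 22 normal-order steps reach the normal form.


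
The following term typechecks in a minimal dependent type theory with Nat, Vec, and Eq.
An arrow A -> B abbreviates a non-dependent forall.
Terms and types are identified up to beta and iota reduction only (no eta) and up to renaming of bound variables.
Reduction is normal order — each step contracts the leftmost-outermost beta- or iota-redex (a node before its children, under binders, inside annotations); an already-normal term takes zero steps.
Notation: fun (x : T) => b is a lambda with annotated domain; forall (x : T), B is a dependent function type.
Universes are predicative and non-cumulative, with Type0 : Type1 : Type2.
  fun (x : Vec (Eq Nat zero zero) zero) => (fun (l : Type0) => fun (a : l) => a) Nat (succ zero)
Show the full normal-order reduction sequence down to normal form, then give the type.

normal-order reduction:
  fun (x : Vec (Eq Nat zero zero) zero) => (fun (l : Type0) => fun (a : l) => a) Nat (succ zero)
  ~> fun (x : Vec (Eq Nat zero zero) zero) => (fun (l : Nat) => l) (succ zero)
  ~> fun (x : Vec (Eq Nat zero zero) zero) => succ zero
inferred type:
  Vec (Eq Nat zero zero) zero -> Nat


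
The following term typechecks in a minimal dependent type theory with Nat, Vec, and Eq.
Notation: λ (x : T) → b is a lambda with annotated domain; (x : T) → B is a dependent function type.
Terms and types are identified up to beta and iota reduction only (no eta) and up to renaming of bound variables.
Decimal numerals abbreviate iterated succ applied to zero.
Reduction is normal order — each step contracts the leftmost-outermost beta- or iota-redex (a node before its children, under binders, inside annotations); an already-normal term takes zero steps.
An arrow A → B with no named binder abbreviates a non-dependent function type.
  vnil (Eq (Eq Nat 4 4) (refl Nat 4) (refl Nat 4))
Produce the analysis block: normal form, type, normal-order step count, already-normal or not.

resulting normal form:
  vnil (Eq (Eq Nat 4 4) (refl Nat 4) (refl Nat 4))
inferred type:
  Vec (Eq (Eq Nat 4 4) (refl Nat 4) (refl Nat 4)) 0
reduction steps (normal order): 0
term was already normal: yes


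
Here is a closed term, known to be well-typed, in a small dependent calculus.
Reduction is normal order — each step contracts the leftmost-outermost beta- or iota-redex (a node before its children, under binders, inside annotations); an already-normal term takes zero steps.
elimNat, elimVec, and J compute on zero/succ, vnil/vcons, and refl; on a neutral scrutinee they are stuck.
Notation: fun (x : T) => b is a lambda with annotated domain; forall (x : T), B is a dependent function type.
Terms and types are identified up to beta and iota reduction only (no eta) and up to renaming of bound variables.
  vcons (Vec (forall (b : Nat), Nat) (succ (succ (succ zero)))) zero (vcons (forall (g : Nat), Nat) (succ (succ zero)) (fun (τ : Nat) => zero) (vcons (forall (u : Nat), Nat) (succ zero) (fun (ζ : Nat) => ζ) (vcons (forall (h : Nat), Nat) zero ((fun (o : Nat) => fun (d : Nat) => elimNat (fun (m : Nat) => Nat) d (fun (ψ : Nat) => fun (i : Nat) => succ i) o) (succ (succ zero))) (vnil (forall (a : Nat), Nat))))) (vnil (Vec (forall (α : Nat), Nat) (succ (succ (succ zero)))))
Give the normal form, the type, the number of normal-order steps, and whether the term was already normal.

normal form:
  vcons (Vec (forall (b : Nat), Nat) (succ (succ (succ zero)))) zero (vcons (forall (g : Nat), Nat) (succ (succ zero)) (fun (τ : Nat) => zero) (vcons (forall (u : Nat), Nat) (succ zero) (fun (ζ : Nat) => ζ) (vcons (forall (h : Nat), Nat) zero (fun (o : Nat) => succ (succ o)) (vnil (forall (d : Nat), Nat))))) (vnil (Vec (forall (m : Nat), Nat) (succ (succ (succ zero)))))
the term's type:
  Vec (Vec (forall (b : Nat), Nat) (succ (succ (succ zero)))) (succ zero)
reduction steps (normal order): 8
term was already normal: no
first contracted redex: a beta-redex


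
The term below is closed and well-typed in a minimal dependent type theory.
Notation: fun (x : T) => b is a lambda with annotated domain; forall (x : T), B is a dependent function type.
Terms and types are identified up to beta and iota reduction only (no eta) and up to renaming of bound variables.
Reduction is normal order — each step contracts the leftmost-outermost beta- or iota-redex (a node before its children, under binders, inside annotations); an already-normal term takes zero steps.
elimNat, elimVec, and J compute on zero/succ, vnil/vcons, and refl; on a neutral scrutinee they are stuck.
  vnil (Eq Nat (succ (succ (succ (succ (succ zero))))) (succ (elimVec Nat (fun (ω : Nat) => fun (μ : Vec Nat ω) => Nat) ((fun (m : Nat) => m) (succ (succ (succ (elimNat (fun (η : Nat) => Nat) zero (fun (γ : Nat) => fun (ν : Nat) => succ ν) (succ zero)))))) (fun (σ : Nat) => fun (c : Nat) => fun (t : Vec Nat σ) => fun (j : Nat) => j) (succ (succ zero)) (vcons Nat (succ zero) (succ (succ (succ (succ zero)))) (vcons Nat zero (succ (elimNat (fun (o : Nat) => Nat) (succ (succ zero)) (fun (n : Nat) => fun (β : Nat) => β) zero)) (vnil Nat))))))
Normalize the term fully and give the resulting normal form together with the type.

resulting normal form:
  vnil (Eq Nat (succ (succ (succ (succ (succ zero))))) (succ (succ (succ (succ (succ zero))))))
the term's type:
  Vec (Eq Nat (succ (succ (succ (succ (succ zero))))) (succ (succ (succ (succ (succ zero)))))) zero


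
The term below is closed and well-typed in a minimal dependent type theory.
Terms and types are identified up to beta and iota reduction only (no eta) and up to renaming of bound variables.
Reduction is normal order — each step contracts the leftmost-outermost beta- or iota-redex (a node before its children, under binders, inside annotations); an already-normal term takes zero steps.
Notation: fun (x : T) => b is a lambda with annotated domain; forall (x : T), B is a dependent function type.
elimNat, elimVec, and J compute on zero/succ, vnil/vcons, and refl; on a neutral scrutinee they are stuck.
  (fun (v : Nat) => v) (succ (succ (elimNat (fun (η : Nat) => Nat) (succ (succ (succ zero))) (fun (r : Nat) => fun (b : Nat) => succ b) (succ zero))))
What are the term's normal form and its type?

normal form:
  succ (succ (succ (succ (succ (succ zero)))))
inferred type:
  Nat


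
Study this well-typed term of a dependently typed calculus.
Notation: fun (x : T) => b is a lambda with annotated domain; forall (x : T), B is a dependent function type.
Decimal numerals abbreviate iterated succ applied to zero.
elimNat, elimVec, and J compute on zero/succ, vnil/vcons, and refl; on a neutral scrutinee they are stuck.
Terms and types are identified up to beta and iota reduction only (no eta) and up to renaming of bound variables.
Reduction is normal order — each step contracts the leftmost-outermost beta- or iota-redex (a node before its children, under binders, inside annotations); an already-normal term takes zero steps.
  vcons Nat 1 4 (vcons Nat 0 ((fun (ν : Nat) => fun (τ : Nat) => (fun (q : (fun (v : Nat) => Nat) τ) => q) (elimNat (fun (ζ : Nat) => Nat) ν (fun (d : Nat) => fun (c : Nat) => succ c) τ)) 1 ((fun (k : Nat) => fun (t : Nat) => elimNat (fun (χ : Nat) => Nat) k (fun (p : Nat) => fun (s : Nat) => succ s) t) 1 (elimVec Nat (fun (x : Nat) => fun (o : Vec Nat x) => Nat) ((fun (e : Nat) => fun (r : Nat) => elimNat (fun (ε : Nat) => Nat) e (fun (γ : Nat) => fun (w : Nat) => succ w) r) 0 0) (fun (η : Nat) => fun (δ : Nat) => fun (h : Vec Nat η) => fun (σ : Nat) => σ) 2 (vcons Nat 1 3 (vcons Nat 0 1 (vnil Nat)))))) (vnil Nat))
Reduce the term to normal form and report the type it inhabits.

reduced normal form:
  vcons Nat 1 4 (vcons Nat 0 2 (vnil Nat))
the term's type:
  Vec Nat 2
observation: 24 normal-order steps separate the term from its normal form.


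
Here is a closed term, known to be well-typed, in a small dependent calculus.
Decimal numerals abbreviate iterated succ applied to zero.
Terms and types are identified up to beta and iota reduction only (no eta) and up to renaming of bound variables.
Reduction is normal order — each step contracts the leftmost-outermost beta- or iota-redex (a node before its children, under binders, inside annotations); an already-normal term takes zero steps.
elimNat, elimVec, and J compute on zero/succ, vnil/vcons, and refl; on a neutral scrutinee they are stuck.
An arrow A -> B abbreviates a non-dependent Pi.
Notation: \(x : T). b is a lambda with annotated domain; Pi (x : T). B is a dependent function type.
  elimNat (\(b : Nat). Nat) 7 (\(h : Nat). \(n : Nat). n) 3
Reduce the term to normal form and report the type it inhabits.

normal form:
  7
the term's type:
  Nat
observation: 10 normal-order steps normalize the term, beginning with an elimNat iota-redex.


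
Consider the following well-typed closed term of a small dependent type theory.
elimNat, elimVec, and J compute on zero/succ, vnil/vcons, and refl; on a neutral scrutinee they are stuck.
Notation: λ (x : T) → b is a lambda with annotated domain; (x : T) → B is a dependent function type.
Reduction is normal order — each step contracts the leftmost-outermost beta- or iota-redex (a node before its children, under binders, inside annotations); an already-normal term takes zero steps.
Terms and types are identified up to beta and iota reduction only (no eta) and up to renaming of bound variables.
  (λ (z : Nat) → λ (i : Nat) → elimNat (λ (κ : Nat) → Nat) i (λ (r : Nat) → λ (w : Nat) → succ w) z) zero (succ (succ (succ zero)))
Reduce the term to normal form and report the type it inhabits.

reduced normal form:
  succ (succ (succ zero))
the term's type:
  Nat


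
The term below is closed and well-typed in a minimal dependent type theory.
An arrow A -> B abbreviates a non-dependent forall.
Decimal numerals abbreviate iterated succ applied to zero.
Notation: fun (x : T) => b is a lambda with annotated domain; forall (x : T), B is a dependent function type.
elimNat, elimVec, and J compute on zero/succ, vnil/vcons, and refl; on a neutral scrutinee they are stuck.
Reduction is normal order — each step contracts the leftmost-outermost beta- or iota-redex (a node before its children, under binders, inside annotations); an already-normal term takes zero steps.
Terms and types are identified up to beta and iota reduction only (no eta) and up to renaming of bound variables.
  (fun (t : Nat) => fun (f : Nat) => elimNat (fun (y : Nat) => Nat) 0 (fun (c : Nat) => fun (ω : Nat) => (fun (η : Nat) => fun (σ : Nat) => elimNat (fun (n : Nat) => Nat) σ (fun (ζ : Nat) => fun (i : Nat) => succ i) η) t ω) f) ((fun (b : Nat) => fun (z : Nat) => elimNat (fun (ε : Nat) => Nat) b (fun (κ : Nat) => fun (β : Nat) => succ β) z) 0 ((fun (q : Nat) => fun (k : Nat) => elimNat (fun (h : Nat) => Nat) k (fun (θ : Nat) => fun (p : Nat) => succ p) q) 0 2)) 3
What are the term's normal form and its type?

normal form:
  6
type:
  Nat


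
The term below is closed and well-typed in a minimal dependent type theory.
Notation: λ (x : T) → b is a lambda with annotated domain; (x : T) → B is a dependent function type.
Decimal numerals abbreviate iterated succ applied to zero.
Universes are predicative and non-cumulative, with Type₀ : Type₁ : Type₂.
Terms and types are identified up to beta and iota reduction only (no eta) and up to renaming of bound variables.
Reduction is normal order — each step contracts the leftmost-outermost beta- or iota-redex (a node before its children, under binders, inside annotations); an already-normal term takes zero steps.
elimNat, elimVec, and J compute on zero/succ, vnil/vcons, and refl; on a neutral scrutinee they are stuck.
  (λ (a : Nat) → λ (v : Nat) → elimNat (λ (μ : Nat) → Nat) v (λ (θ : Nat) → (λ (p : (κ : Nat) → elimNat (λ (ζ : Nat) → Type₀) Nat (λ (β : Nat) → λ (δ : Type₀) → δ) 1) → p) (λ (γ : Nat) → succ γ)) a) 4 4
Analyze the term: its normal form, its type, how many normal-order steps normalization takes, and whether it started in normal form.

resulting normal form:
  8
the term's type:
  Nat
steps to reach normal form (normal order): 19
term was already normal: no
first contracted redex: a beta-redex


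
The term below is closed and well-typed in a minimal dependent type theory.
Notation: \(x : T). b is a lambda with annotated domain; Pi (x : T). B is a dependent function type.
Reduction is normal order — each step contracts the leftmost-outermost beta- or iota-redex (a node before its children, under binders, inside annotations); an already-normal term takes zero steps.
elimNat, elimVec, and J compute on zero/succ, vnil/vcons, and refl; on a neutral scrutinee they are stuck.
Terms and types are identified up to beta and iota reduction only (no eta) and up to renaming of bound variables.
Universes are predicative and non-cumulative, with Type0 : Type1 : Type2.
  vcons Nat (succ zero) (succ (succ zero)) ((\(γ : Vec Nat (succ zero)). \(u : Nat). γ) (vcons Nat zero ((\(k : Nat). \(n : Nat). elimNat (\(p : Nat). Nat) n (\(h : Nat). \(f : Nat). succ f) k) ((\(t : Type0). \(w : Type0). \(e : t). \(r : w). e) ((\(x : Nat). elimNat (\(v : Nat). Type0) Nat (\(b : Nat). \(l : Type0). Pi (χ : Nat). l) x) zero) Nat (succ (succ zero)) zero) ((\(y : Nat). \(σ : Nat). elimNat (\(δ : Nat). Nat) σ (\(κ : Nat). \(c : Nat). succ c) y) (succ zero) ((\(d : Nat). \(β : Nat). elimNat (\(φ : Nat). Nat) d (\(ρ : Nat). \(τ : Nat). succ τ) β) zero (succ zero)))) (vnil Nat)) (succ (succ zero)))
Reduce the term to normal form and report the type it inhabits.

resulting normal form:
  vcons Nat (succ zero) (succ (succ zero)) (vcons Nat zero (succ (succ (succ (succ zero)))) (vnil Nat))
type:
  Vec Nat (succ (succ zero))


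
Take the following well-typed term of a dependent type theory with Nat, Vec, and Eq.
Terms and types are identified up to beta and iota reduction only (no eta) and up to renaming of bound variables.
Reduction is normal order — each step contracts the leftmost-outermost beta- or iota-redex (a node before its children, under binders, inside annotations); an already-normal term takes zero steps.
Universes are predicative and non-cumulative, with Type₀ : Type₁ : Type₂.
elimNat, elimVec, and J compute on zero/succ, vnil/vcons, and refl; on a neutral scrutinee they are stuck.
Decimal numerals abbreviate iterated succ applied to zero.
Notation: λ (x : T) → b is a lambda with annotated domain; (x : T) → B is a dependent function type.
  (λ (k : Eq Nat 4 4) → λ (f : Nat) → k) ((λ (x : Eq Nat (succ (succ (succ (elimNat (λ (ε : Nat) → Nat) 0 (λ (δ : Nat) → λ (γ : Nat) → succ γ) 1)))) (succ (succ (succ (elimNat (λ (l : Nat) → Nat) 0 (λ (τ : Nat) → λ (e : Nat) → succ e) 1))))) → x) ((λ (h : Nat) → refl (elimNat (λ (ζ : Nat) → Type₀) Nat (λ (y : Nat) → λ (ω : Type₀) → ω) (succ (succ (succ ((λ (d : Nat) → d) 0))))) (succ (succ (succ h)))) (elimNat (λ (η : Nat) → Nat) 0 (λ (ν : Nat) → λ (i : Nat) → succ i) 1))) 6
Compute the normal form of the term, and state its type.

resulting normal form:
  refl Nat 4
the term's type:
  Eq Nat 4 4
observation: 19 normal-order steps separate the term from its normal form.


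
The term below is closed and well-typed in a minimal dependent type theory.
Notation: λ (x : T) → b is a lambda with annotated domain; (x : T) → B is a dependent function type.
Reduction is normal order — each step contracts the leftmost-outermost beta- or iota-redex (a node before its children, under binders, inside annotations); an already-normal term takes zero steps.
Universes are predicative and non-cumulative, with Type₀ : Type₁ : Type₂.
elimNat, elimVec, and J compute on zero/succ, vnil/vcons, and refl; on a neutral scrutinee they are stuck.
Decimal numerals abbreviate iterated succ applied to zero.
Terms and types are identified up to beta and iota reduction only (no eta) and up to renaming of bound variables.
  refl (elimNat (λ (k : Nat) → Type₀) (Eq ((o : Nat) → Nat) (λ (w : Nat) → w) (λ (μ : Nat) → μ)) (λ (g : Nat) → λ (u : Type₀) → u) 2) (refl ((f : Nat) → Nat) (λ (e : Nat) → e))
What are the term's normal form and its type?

normal form:
  refl (Eq ((k : Nat) → Nat) (λ (o : Nat) → o) (λ (w : Nat) → w)) (refl ((μ : Nat) → Nat) (λ (g : Nat) → g))
the term's type:
  Eq (Eq ((k : Nat) → Nat) (λ (o : Nat) → o) (λ (w : Nat) → w)) (refl ((μ : Nat) → Nat) (λ (g : Nat) → g)) (refl ((u : Nat) → Nat) (λ (f : Nat) → f))


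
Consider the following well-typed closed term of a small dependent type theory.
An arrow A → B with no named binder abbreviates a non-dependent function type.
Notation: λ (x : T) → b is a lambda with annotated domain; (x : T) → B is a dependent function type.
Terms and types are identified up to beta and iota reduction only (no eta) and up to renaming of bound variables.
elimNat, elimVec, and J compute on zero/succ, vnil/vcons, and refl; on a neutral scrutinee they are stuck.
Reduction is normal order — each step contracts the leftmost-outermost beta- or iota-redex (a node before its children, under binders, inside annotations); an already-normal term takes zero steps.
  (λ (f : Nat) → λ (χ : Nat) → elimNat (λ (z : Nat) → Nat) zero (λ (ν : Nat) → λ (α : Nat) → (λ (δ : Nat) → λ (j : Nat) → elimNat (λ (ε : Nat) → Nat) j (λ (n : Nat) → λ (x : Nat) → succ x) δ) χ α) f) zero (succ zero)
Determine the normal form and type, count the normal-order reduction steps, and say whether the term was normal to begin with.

normal form:
  zero
the term's type:
  Nat
reduction steps (normal order): 3
term was already normal: no
first contracted redex: a beta-redex


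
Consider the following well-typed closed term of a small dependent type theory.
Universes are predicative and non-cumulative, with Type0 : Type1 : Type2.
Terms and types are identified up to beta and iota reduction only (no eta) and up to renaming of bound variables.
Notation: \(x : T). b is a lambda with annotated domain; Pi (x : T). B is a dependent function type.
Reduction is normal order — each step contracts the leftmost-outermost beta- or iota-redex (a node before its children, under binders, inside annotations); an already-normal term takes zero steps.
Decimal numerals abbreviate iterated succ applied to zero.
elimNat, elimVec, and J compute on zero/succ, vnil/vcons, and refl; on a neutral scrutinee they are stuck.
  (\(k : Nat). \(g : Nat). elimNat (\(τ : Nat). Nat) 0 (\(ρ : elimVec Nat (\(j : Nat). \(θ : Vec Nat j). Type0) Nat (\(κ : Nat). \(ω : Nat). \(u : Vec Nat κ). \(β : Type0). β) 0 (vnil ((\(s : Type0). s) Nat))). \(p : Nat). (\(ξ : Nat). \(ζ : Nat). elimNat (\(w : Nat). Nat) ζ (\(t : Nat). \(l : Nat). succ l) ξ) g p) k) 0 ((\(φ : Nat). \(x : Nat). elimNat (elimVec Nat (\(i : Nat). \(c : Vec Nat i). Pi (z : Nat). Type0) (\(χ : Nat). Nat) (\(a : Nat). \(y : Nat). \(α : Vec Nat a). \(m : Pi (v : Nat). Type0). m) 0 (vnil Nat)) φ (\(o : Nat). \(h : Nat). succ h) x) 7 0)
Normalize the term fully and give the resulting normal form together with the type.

reduced normal form:
  0
inferred type:
  Nat


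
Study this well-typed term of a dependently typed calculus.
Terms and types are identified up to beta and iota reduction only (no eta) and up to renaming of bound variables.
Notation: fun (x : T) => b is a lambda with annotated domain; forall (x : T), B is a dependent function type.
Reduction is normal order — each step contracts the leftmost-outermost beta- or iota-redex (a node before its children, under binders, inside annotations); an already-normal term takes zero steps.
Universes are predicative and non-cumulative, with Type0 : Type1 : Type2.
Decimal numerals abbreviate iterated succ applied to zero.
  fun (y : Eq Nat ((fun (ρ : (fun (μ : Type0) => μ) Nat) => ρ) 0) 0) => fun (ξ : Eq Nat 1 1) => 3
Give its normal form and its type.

reduced normal form:
  fun (y : Eq Nat 0 0) => fun (ρ : Eq Nat 1 1) => 3
the term's type:
  forall (y : Eq Nat 0 0), forall (ρ : Eq Nat 1 1), Nat
observation: the leftmost-outermost redex is a beta-redex, and normalization takes 1 step.


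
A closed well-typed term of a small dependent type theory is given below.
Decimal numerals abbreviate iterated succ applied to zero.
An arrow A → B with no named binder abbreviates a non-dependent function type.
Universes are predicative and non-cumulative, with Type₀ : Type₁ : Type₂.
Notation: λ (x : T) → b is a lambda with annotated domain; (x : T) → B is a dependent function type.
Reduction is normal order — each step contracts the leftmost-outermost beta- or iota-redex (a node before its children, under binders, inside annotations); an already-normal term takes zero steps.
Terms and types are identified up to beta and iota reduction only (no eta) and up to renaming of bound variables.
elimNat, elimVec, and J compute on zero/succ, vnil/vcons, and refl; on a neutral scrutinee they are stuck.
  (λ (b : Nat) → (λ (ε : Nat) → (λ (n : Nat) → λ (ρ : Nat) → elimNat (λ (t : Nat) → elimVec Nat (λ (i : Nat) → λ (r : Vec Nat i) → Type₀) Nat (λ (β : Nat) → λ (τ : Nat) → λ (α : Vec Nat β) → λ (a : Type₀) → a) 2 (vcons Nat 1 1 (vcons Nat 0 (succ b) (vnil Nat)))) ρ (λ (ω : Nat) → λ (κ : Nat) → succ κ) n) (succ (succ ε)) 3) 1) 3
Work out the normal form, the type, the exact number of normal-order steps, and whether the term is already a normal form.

normal form:
  6
type:
  Nat
reduction steps (normal order): 14
started in normal form: no
first redex: a beta-redex


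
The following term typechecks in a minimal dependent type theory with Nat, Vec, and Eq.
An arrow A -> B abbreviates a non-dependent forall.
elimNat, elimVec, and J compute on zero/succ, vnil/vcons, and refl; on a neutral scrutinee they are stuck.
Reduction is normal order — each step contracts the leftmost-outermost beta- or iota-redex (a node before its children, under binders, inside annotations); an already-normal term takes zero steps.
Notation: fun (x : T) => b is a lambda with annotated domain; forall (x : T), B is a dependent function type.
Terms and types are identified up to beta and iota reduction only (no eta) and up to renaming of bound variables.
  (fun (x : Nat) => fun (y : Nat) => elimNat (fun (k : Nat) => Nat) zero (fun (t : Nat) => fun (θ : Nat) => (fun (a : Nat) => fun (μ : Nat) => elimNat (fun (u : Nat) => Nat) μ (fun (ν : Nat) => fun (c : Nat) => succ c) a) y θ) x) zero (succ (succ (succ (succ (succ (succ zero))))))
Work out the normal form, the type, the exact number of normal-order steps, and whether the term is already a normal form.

reduced normal form:
  zero
the term's type:
  Nat
steps to reach normal form (normal order): 3
term was already normal: no
first redex: a beta-redex


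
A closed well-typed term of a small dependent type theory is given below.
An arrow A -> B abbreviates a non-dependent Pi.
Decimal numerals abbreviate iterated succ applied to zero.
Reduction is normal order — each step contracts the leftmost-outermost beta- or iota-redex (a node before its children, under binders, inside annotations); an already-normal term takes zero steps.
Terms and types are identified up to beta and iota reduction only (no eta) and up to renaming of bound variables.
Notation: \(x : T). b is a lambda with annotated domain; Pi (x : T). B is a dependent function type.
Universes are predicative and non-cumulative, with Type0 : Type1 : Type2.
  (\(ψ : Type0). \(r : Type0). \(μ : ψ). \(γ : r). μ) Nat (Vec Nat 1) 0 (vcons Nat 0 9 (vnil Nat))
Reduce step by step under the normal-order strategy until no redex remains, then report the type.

normal-order reduction sequence:
  (\(ψ : Type0). \(r : Type0). \(μ : ψ). \(γ : r). μ) Nat (Vec Nat 1) 0 (vcons Nat 0 9 (vnil Nat))
  ~> (\(ψ : Type0). \(r : Nat). \(μ : ψ). r) (Vec Nat 1) 0 (vcons Nat 0 9 (vnil Nat))
  ~> (\(ψ : Nat). \(r : Vec Nat 1). ψ) 0 (vcons Nat 0 9 (vnil Nat))
  ~> (\(ψ : Vec Nat 1). 0) (vcons Nat 0 9 (vnil Nat))
  ~> 0
type:
  Nat


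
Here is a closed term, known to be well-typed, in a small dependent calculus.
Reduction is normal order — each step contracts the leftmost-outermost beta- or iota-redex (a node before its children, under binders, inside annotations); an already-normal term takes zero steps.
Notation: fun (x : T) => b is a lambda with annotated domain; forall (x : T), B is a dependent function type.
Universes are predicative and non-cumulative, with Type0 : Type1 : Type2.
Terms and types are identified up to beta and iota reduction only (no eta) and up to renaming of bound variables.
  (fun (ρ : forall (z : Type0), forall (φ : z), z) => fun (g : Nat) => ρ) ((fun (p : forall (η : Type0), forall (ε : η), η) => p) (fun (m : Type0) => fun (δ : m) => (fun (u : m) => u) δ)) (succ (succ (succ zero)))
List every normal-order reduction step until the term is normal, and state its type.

normal-order reduction:
  (fun (ρ : forall (z : Type0), forall (φ : z), z) => fun (g : Nat) => ρ) ((fun (p : forall (η : Type0), forall (ε : η), η) => p) (fun (m : Type0) => fun (δ : m) => (fun (u : m) => u) δ)) (succ (succ (succ zero)))
  ~> (fun (ρ : Nat) => (fun (z : forall (φ : Type0), forall (g : φ), φ) => z) (fun (p : Type0) => fun (η : p) => (fun (ε : p) => ε) η)) (succ (succ (succ zero)))
  ~> (fun (ρ : forall (z : Type0), forall (φ : z), z) => ρ) (fun (g : Type0) => fun (p : g) => (fun (η : g) => η) p)
  ~> fun (ρ : Type0) => fun (z : ρ) => (fun (φ : ρ) => φ) z
  ~> fun (ρ : Type0) => fun (z : ρ) => z
the term's type:
  forall (ρ : Type0), forall (z : ρ), ρ


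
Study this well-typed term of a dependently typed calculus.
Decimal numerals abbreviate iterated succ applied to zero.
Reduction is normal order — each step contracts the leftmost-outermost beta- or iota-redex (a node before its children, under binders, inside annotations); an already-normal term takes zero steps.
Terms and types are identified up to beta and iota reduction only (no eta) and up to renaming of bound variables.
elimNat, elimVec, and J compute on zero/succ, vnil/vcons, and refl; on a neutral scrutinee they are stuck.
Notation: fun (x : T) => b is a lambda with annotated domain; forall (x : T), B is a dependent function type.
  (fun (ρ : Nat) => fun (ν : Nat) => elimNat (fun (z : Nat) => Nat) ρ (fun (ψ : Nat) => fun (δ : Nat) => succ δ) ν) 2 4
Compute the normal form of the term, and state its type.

reduced normal form:
  6
type:
  Nat
observation: normalization takes exactly 15 steps under the normal-order strategy.


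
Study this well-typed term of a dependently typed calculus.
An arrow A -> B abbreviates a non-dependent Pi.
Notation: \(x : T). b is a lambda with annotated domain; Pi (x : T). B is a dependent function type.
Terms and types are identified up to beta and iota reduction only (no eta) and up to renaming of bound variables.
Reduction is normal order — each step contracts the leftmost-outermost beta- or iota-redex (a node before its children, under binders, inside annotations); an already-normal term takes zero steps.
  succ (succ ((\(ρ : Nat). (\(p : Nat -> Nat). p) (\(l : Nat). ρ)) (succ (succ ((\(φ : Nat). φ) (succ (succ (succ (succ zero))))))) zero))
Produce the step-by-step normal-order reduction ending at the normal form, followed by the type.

normal-order reduction:
  succ (succ ((\(ρ : Nat). (\(p : Nat -> Nat). p) (\(l : Nat). ρ)) (succ (succ ((\(φ : Nat). φ) (succ (succ (succ (succ zero))))))) zero))
  ~> succ (succ ((\(ρ : Nat -> Nat). ρ) (\(p : Nat). succ (succ ((\(l : Nat). l) (succ (succ (succ (succ zero))))))) zero))
  ~> succ (succ ((\(ρ : Nat). succ (succ ((\(p : Nat). p) (succ (succ (succ (succ zero))))))) zero))
  ~> succ (succ (succ (succ ((\(ρ : Nat). ρ) (succ (succ (succ (succ zero))))))))
  ~> succ (succ (succ (succ (succ (succ (succ (succ zero)))))))
the term's type:
  Nat
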